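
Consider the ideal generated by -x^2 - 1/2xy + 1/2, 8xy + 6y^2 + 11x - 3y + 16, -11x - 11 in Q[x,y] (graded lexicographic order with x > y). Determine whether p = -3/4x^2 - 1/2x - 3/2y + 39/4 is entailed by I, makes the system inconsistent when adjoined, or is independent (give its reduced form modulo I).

First compute the reduced Gröbner basis of I by Buchberger's algorithm.
f_1 = -x^2 - 1/2xy + 1/2, LT = x^2.
f_2 = 8xy + 6y^2 + 11x - 3y + 16, LT = xy.
f_3 = -11x - 11, LT = x.

S(f_1,f_2): lcm = x^2y. S = -1/4xy^2 - 11/8x^2 + 3/8xy - 2x - 1/2y.
  reduce S modulo (f_1, f_2, f_3):
  remainder 3/16y^3 - 147/128y^2 + 135/256y + 111/256 ≠ 0; add h_4 = 3/16y^3 - 147/128y^2 + 135/256y + 111/256 to the basis.

S(f_1,f_3): lcm = x^2. S = 1/2xy - x - 1/2.
  reduce S modulo (f_1, f_2, f_3, h_4):
  remainder -3/8y^2 + 3/16y + 3/16 ≠ 0; add h_5 = -3/8y^2 + 3/16y + 3/16 to the basis.

S(f_2,f_3): lcm = xy. S = 3/4y^2 + 11/8x - 11/8y + 2.
  reduce S modulo (f_1, f_2, f_3, h_4, h_5):
  remainder -y + 1 ≠ 0; add h_6 = -y + 1 to the basis.

The other S-polynomials (S(f_1,h_4), S(f_2,h_4), S(f_3,h_4), S(f_1,h_5), S(f_2,h_5), S(f_3,h_5), S(h_4,h_5), S(f_1,h_6), S(f_2,h_6), S(f_3,h_6), S(h_4,h_6), S(h_5,h_6)) all reduce to 0 modulo the current basis, so we have a Gröbner basis.
Inter-reduce: drop elements whose leading term is divisible by another's, tail-reduce, and make monic.
Reduced Gröbner basis: {x + 1, y - 1}.
Label its elements g_1 = x + 1, g_2 = y - 1.

Reduce p = -3/4x^2 - 1/2x - 3/2y + 39/4 modulo G:
  leading term x^2: subtract (-3/4x)·g_1 from -3/4x^2 - 1/2x - 3/2y + 39/4 → 1/4x - 3/2y + 39/4
  leading term x: subtract (1/4)·g_1 from 1/4x - 3/2y + 39/4 → -3/2y + 19/2
  leading term y: subtract (-3/2)·g_2 from -3/2y + 19/2 → 8
  leading term 1: no divisor's leading term divides it; move 8 to the remainder.
  normal form = 8.
The normal form is nonzero, so p ∉ I. Since p minus its normal form lies in I, I + (p) = I + (r) where r = 8; decide whether this ideal is the whole ring.
Here r = 8 is a nonzero constant, hence a unit: 1 ∈ I + (p), the Gröbner basis of I + (p) is {1}, and the enlarged system has no common solution — adjoining p is inconsistent.

Adjoining -3/4x^2 - 1/2x - 3/2y + 39/4 makes the ideal the whole ring: the system is inconsistent.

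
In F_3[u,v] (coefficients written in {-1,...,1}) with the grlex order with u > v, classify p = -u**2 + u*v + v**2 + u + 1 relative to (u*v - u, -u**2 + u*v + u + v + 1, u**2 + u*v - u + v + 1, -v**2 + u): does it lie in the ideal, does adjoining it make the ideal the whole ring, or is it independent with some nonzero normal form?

-u**2 + u*v + v**2 + u + 1 lies in I (it reduces to 0).

First compute the reduced Gröbner basis of I by Buchberger's algorithm.
f_1 = u*v - u, LT = u*v.
f_2 = -u**2 + u*v + u + v + 1, LT = u**2.
f_3 = u**2 + u*v - u + v + 1, LT = u**2.
f_4 = -v**2 + u, LT = v**2.

S(f_1,f_2): lcm = u**2*v. S = u*v**2 - u**2 + u*v + v**2 + v.
  leading term u*v**2: subtract (v)·f_1 from u*v**2 - u**2 + u*v + v**2 + v → -u**2 - u*v + v**2 + v
  leading term u**2: subtract (1)·f_2 from -u**2 - u*v + v**2 + v → u*v + v**2 - u - 1
  leading term u*v: subtract (1)·f_1 from u*v + v**2 - u - 1 → v**2 - 1
  leading term v**2: subtract (-1)·f_4 from v**2 - 1 → u - 1
  leading term u: no divisor's leading term divides it; move u to the remainder.
  leading term 1: no divisor's leading term divides it; move -1 to the remainder.
  remainder u - 1 ≠ 0; add h_5 = u - 1 to the basis.

S(f_1,f_3): lcm = u**2*v. S = -u*v**2 - u**2 + u*v - v**2 - v.
  leading term u*v**2: subtract (-v)·f_1 from -u*v**2 - u**2 + u*v - v**2 - v → -u**2 - v**2 - v
  leading term u**2: subtract (1)·f_2 from -u**2 - v**2 - v → -u*v - v**2 - u + v - 1
  leading term u*v: subtract (-1)·f_1 from -u*v - v**2 - u + v - 1 → -v**2 + u + v - 1
  leading term v**2: subtract (1)·f_4 from -v**2 + u + v - 1 → v - 1
  leading term v: no divisor's leading term divides it; move v to the remainder.
  leading term 1: no divisor's leading term divides it; move -1 to the remainder.
  remainder v - 1 ≠ 0; add h_6 = v - 1 to the basis.

The other S-polynomials (S(f_1,f_4), S(f_2,f_3), S(f_2,f_4), S(f_3,f_4), S(f_1,h_5), S(f_2,h_5), S(f_3,h_5), S(f_4,h_5), S(f_1,h_6), S(f_2,h_6), S(f_3,h_6), S(f_4,h_6), S(h_5,h_6)) all reduce to 0 modulo the current basis, so we have a Gröbner basis.
Inter-reduce: drop elements whose leading term is divisible by another's, tail-reduce, and make monic.
Reduced Gröbner basis: {u - 1, v - 1}.
Label its elements g_1 = u - 1, g_2 = v - 1.

Reduce p = -u**2 + u*v + v**2 + u + 1 modulo G:
  leading term u**2: subtract (-u)·g_1 from -u**2 + u*v + v**2 + u + 1 → u*v + v**2 + 1
  leading term u*v: subtract (v)·g_1 from u*v + v**2 + 1 → v**2 + v + 1
  leading term v**2: subtract (v)·g_2 from v**2 + v + 1 → -v + 1
  leading term v: subtract (-1)·g_2 from -v + 1 → 0
  normal form = 0.
Since the normal form is 0, p ∈ I.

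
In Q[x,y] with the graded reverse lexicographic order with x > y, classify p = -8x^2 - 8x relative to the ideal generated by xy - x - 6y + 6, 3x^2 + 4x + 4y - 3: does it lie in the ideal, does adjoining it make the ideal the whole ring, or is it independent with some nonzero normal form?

-8x^2 - 8x is independent of I; its normal form modulo I is 8/3x + 32/3y - 8.

First compute the reduced Gröbner basis of I by Buchberger's algorithm.
f_1 = xy - x - 6y + 6, LT = xy.
f_2 = 3x^2 + 4x + 4y - 3, LT = x^2.

S(f_1,f_2): lcm = x^2y. S = -x^2 - 22/3xy - 4/3y^2 + 6x + y.
  leading term x^2: subtract (-1/3)·f_2 from -x^2 - 22/3xy - 4/3y^2 + 6x + y → -22/3xy - 4/3y^2 + 22/3x + 7/3y - 1
  leading term xy: subtract (-22/3)·f_1 from -22/3xy - 4/3y^2 + 22/3x + 7/3y - 1 → -4/3y^2 - 125/3y + 43
  leading term y^2: no divisor's leading term divides it; move -4/3y^2 to the remainder.
  leading term y: no divisor's leading term divides it; move -125/3y to the remainder.
  leading term 1: no divisor's leading term divides it; move 43 to the remainder.
  remainder -4/3y^2 - 125/3y + 43 ≠ 0; add h_3 = -4/3y^2 - 125/3y + 43 to the basis.

The other S-polynomials (S(f_1,h_3), S(f_2,h_3)) all reduce to 0 modulo the current basis, so we have a Gröbner basis.
Inter-reduce: drop elements whose leading term is divisible by another's, tail-reduce, and make monic.
Reduced Gröbner basis: {x^2 + 4/3x + 4/3y - 1, xy - x - 6y + 6, y^2 + 125/4y - 129/4}.
Label its elements g_1 = x^2 + 4/3x + 4/3y - 1, g_2 = xy - x - 6y + 6, g_3 = y^2 + 125/4y - 129/4.

Reduce p = -8x^2 - 8x modulo G:
  leading term x^2: subtract (-8)·g_1 from -8x^2 - 8x → 8/3x + 32/3y - 8
  leading term x: no divisor's leading term divides it; move 8/3x to the remainder.
  leading term y: no divisor's leading term divides it; move 32/3y to the remainder.
  leading term 1: no divisor's leading term divides it; move -8 to the remainder.
  normal form = 8/3x + 32/3y - 8.
The normal form is nonzero, so p ∉ I. Since p minus its normal form lies in I, I + (p) = I + (r) where r = 8/3x + 32/3y - 8; decide whether this ideal is the whole ring.
Run Buchberger on G together with r (pairs among the g_i already reduce to 0 since G is a Gröbner basis):
g_1 = x^2 + 4/3x + 4/3y - 1, LT = x^2.
g_2 = xy - x - 6y + 6, LT = xy.
g_3 = y^2 + 125/4y - 129/4, LT = y^2.
r = 8/3x + 32/3y - 8, LT = x.

S(g_1,r): lcm = x^2. S = -4xy + 13/3x + 4/3y - 1.
  leading term xy: subtract (-4)·g_2 from -4xy + 13/3x + 4/3y - 1 → 1/3x - 68/3y + 23
  leading term x: subtract (1/8)·r from 1/3x - 68/3y + 23 → -24y + 24
  leading term y: no divisor's leading term divides it; move -24y to the remainder.
  leading term 1: no divisor's leading term divides it; move 24 to the remainder.
  remainder -24y + 24 ≠ 0; add m_5 = -24y + 24 to the basis.

The other S-polynomials (S(g_1,g_2), S(g_1,g_3), S(g_2,g_3), S(g_2,r), S(g_3,r), S(g_1,m_5), S(g_2,m_5), S(g_3,m_5), S(r,m_5)) all reduce to 0 modulo the current basis, so we have a Gröbner basis.
Inter-reduce: drop elements whose leading term is divisible by another's, tail-reduce, and make monic.
Reduced Gröbner basis: {x + 1, y - 1}.
The reduced Gröbner basis of I + (p) is {x + 1, y - 1} ≠ {1}, a proper ideal, so the enlarged system stays consistent: p is independent of I, with normal form 8/3x + 32/3y - 8.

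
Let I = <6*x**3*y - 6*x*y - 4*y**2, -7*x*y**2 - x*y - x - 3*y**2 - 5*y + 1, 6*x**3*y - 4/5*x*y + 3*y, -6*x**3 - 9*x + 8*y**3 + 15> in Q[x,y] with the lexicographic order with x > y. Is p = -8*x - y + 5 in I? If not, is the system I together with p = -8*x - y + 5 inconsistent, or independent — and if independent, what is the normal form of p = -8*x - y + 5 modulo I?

Adjoining -8*x - y + 5 makes the ideal the whole ring: the system is inconsistent.

First compute the reduced Gröbner basis of I by Buchberger's algorithm.
f_1 = 6*x**3*y - 6*x*y - 4*y**2, LT = x**3*y.
f_2 = -7*x*y**2 - x*y - x - 3*y**2 - 5*y + 1, LT = x*y**2.
f_3 = 6*x**3*y - 4/5*x*y + 3*y, LT = x**3*y.
f_4 = -6*x**3 - 9*x + 8*y**3 + 15, LT = x**3.

S(f_1,f_2): lcm = x**3*y**2. S = -1/7*x**3*y - 1/7*x**3 - 3/7*x**2*y**2 - 5/7*x**2*y + 1/7*x**2 - x*y**2 - 2/3*y**3.
  reduce S modulo (f_1, f_2, f_3, f_4):
  remainder -32/49*x**2*y + 10/49*x**2 + 96/343*x*y + 185/686*x - 6/7*y**3 + 262/1029*y**2 + 200/343*y - 325/686 ≠ 0; add h_5 = -32/49*x**2*y + 10/49*x**2 + 96/343*x*y + 185/686*x - 6/7*y**3 + 262/1029*y**2 + 200/343*y - 325/686 to the basis.

S(f_1,f_3): lcm = x**3*y. S = -13/15*x*y - 2/3*y**2 - 1/2*y.
  reduce S modulo (f_1, f_2, f_3, f_4, h_5):
  remainder -13/15*x*y - 2/3*y**2 - 1/2*y ≠ 0; add h_6 = -13/15*x*y - 2/3*y**2 - 1/2*y to the basis.

S(f_1,f_4): lcm = x**3*y. S = -5/2*x*y + 4/3*y**4 - 2/3*y**2 + 5/2*y.
  reduce S modulo (f_1, f_2, f_3, f_4, h_5, h_6):
  remainder 4/3*y**4 + 49/39*y**2 + 205/52*y ≠ 0; add h_7 = 4/3*y**4 + 49/39*y**2 + 205/52*y to the basis.

S(f_2,f_3): lcm = x**3*y**2. S = 1/7*x**3*y + 1/7*x**3 + 3/7*x**2*y**2 + 5/7*x**2*y - 1/7*x**2 + 2/15*x*y**2 - 1/2*y**2.
  reduce S modulo (f_1, f_2, f_3, f_4, h_5, h_6, h_7):
  remainder 13/105*x - 2/3*y**3 - 47/210*y**2 + 23/42*y - 13/105 ≠ 0; add h_8 = 13/105*x - 2/3*y**3 - 47/210*y**2 + 23/42*y - 13/105 to the basis.

S(f_1,h_5): lcm = x**3*y. S = 5/16*x**3 + 3/7*x**2*y + 185/448*x**2 - 21/16*x*y**3 + 131/336*x*y**2 - 3/28*x*y - 325/448*x - 2/3*y**2.
  reduce S modulo (f_1, f_2, f_3, f_4, h_5, h_6, h_7, h_8):
  remainder -46065/10816*y**3 - 155135/129792*y**2 + 180933/43264*y ≠ 0; add h_9 = -46065/10816*y**3 - 155135/129792*y**2 + 180933/43264*y to the basis.

S(f_2,h_5): lcm = x**2*y**2. S = 51/112*x**2*y + 1/7*x**2 + 6/7*x*y**2 + 505/448*x*y - 1/7*x - 21/16*y**4 + 131/336*y**3 + 25/28*y**2 - 325/448*y.
  reduce S modulo (f_1, f_2, f_3, f_4, h_5, h_6, h_7, h_8, h_9):
  remainder 1387135081/1103791104*y**2 + 1494215077/613217280*y ≠ 0; add h_10 = 1387135081/1103791104*y**2 + 1494215077/613217280*y to the basis.

S(f_1,h_6): lcm = x**3*y. S = -10/13*x**2*y**2 - 15/26*x**2*y - x*y - 2/3*y**2.
  reduce S modulo (f_1, f_2, f_3, f_4, h_5, h_6, h_7, h_8, h_9, h_10):
  remainder 4202148786647/2885240968480*y ≠ 0; add h_11 = 4202148786647/2885240968480*y to the basis.

The other S-polynomials (S(f_2,f_4), S(f_3,f_4), S(f_3,h_5), S(f_4,h_5), S(f_2,h_6), S(f_3,h_6), S(f_4,h_6), S(h_5,h_6), S(f_1,h_7), S(f_2,h_7), S(f_3,h_7), S(f_4,h_7), S(h_5,h_7), S(h_6,h_7), S(f_1,h_8), S(f_2,h_8), S(f_3,h_8), S(f_4,h_8), S(h_5,h_8), S(h_6,h_8), S(h_7,h_8), S(f_1,h_9), S(f_2,h_9), S(f_3,h_9), S(f_4,h_9), S(h_5,h_9), S(h_6,h_9), S(h_7,h_9), S(h_8,h_9), S(f_1,h_10), S(f_2,h_10), S(f_3,h_10), S(f_4,h_10), S(h_5,h_10), S(h_6,h_10), S(h_7,h_10), S(h_8,h_10), S(h_9,h_10), S(f_1,h_11), S(f_2,h_11), S(f_3,h_11), S(f_4,h_11), S(h_5,h_11), S(h_6,h_11), S(h_7,h_11), S(h_8,h_11), S(h_9,h_11), S(h_10,h_11)) all reduce to 0 modulo the current basis, so we have a Gröbner basis.
Inter-reduce: drop elements whose leading term is divisible by another's, tail-reduce, and make monic.
Reduced Gröbner basis: {x - 1, y}.
Label its elements g_1 = x - 1, g_2 = y.

Reduce p = -8*x - y + 5 modulo G:
  leading term x: subtract (-8)·g_1 from -8*x - y + 5 → -y - 3
  leading term y: subtract (-1)·g_2 from -y - 3 → -3
  leading term 1: no divisor's leading term divides it; move -3 to the remainder.
  normal form = -3.
The normal form is nonzero, so p ∉ I. Since p minus its normal form lies in I, I + (p) = I + (r) where r = -3; decide whether this ideal is the whole ring.
Here r = -3 is a nonzero constant, hence a unit: 1 ∈ I + (p), the Gröbner basis of I + (p) is {1}, and the enlarged system has no common solution — adjoining p is inconsistent.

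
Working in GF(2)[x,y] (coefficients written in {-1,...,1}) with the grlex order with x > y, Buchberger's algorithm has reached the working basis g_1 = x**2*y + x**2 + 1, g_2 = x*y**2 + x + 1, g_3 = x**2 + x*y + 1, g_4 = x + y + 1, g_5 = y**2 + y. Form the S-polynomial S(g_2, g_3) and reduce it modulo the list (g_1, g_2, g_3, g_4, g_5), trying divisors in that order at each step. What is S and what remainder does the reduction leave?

S(g_2, g_3) = x*y**3 + x**2 + y**2 + x; remainder on division = y.

lcm(LM(g_2), LM(g_3)) = x**2*y**2.
S = (lcm/LT(g_2))·g_2 − (lcm/LT(g_3))·g_3 = x*y**3 + x**2 + y**2 + x.
Reduce S modulo (g_1, g_2, g_3, g_4, g_5) in that order:
  leading term x*y**3: subtract (y)·g_2 from x*y**3 + x**2 + y**2 + x → x**2 + x*y + y**2 + x + y
  leading term x**2: subtract (1)·g_3 from x**2 + x*y + y**2 + x + y → y**2 + x + y + 1
  leading term y**2: subtract (1)·g_5 from y**2 + x + y + 1 → x + 1
  leading term x: subtract (1)·g_4 from x + 1 → y
  leading term y: no divisor's leading term divides it; move y to the remainder.
The remainder y is nonzero, so it would be added as the next basis element.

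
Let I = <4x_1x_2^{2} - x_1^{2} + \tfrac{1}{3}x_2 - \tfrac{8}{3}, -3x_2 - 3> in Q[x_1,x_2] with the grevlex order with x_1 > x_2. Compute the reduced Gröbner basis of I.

f_1 = 4x_1x_2^{2} - x_1^{2} + \tfrac{1}{3}x_2 - \tfrac{8}{3}, LT = x_1x_2^{2}.
f_2 = -3x_2 - 3, LT = x_2.

S(f_1,f_2): lcm = x_1x_2^{2}. S = -\tfrac{1}{4}x_1^{2} - x_1x_2 + \tfrac{1}{12}x_2 - \tfrac{2}{3}.
  reduce S modulo (f_1, f_2):
  remainder -\tfrac{1}{4}x_1^{2} + x_1 - \tfrac{3}{4} ≠ 0; add g_3 = -\tfrac{1}{4}x_1^{2} + x_1 - \tfrac{3}{4} to the basis.

The other S-polynomials (S(f_1,g_3), S(f_2,g_3)) all reduce to 0 modulo the current basis, so we have a Gröbner basis.
Inter-reduce: drop elements whose leading term is divisible by another's, tail-reduce, and make monic.

G = {x_1^{2} - 4x_1 + 3, x_2 + 1}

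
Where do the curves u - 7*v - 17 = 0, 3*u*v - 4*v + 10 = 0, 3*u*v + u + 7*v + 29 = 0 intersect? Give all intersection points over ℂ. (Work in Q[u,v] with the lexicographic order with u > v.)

Compute a lex Gröbner basis by Buchberger's algorithm.
f_1 = u - 7*v - 17, LT = u.
f_2 = 3*u*v - 4*v + 10, LT = u*v.
f_3 = 3*u*v + u + 7*v + 29, LT = u*v.

S(f_1,f_2): lcm = u*v. S = -7*v**2 - 47/3*v - 10/3.
  leading term v**2: no divisor's leading term divides it; move -7*v**2 to the remainder.
  leading term v: no divisor's leading term divides it; move -47/3*v to the remainder.
  leading term 1: no divisor's leading term divides it; move -10/3 to the remainder.
  remainder -7*v**2 - 47/3*v - 10/3 ≠ 0; add h_4 = -7*v**2 - 47/3*v - 10/3 to the basis.

S(f_1,f_3): lcm = u*v. S = -1/3*u - 7*v**2 - 58/3*v - 29/3.
  leading term u: subtract (-1/3)·f_1 from -1/3*u - 7*v**2 - 58/3*v - 29/3 → -7*v**2 - 65/3*v - 46/3
  leading term v**2: subtract (1)·h_4 from -7*v**2 - 65/3*v - 46/3 → -6*v - 12
  leading term v: no divisor's leading term divides it; move -6*v to the remainder.
  leading term 1: no divisor's leading term divides it; move -12 to the remainder.
  remainder -6*v - 12 ≠ 0; add h_5 = -6*v - 12 to the basis.

The other S-polynomials (S(f_2,f_3), S(f_1,h_4), S(f_2,h_4), S(f_3,h_4), S(f_1,h_5), S(f_2,h_5), S(f_3,h_5), S(h_4,h_5)) all reduce to 0 modulo the current basis, so we have a Gröbner basis.
Inter-reduce: drop elements whose leading term is divisible by another's, tail-reduce, and make monic.
Reduced Gröbner basis: {u - 3, v + 2}.

A lex Gröbner basis eliminates variables successively. Here v + 2 depends only on v, with roots {-2}; lifting each root through the earlier basis elements recovers the full solutions.
  v = -2: the earlier basis element becomes u - 3 = 0, giving u = 3 — point (3, -2).
Each listed point satisfies every original equation (direct substitution).
Zero-dimensionality of the ideal guarantees finitely many solutions over ℂ.

{(3, -2)}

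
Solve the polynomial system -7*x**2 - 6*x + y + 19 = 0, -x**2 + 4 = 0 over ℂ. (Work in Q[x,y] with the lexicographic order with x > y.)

{(-2, -3), (2, 21)}

Compute a lex Gröbner basis by Buchberger's algorithm.
f_1 = -7*x**2 - 6*x + y + 19, LT = x**2.
f_2 = -x**2 + 4, LT = x**2.

S(f_1,f_2): lcm = x**2. S = 6/7*x - 1/7*y + 9/7.
  leading term x: no divisor's leading term divides it; move 6/7*x to the remainder.
  leading term y: no divisor's leading term divides it; move -1/7*y to the remainder.
  leading term 1: no divisor's leading term divides it; move 9/7 to the remainder.
  remainder 6/7*x - 1/7*y + 9/7 ≠ 0; add h_3 = 6/7*x - 1/7*y + 9/7 to the basis.

S(f_1,h_3): lcm = x**2. S = 1/6*x*y - 9/14*x - 1/7*y - 19/7.
  leading term x*y: subtract (7/36*y)·h_3 from 1/6*x*y - 9/14*x - 1/7*y - 19/7 → -9/14*x + 1/36*y**2 - 11/28*y - 19/7
  leading term x: subtract (-3/4)·h_3 from -9/14*x + 1/36*y**2 - 11/28*y - 19/7 → 1/36*y**2 - 1/2*y - 7/4
  leading term y**2: no divisor's leading term divides it; move 1/36*y**2 to the remainder.
  leading term y: no divisor's leading term divides it; move -1/2*y to the remainder.
  leading term 1: no divisor's leading term divides it; move -7/4 to the remainder.
  remainder 1/36*y**2 - 1/2*y - 7/4 ≠ 0; add h_4 = 1/36*y**2 - 1/2*y - 7/4 to the basis.

The other S-polynomials (S(f_2,h_3), S(f_1,h_4), S(f_2,h_4), S(h_3,h_4)) all reduce to 0 modulo the current basis, so we have a Gröbner basis.
Inter-reduce: drop elements whose leading term is divisible by another's, tail-reduce, and make monic.
Reduced Gröbner basis: {x - 1/6*y + 3/2, y**2 - 18*y - 63}.

From the last basis element, y**2 - 18*y - 63 = 0, so y takes values in {-3, 21}. Each choice, substituted upward through the basis, yields the corresponding point(s) of the solution set.
  y = -3: the earlier basis element becomes x + 2 = 0, giving x = -2 — point (-2, -3).
  y = 21: the earlier basis element becomes x - 2 = 0, giving x = 2 — point (2, 21).
Substituting each solution back into the original system confirms all equations vanish.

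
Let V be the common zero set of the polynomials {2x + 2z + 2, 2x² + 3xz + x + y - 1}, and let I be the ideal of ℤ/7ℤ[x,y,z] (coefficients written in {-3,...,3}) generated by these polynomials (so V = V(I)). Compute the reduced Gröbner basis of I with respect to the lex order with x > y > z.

G = {x + z + 1, y - z²}

This is the nonlinear analogue of row-reducing a linear system.

f_1 = 2x + 2z + 2, LT = x.
f_2 = 2x² + 3xz + x + y - 1, LT = x².

S(f_1,f_2): lcm = x². S = 3xz - 3x + 3y - 3.
  leading term xz: subtract (-2z)·f_1 from 3xz - 3x + 3y - 3 → -3x + 3y - 3z² - 3z - 3
  leading term x: subtract (2)·f_1 from -3x + 3y - 3z² - 3z - 3 → 3y - 3z²
  leading term y: no divisor's leading term divides it; move 3y to the remainder.
  leading term z²: no divisor's leading term divides it; move -3z² to the remainder.
  remainder 3y - 3z² ≠ 0; add g_3 = 3y - 3z² to the basis.

The other S-polynomials (S(f_1,g_3), S(f_2,g_3)) all reduce to 0 modulo the current basis, so we have a Gröbner basis.
Inter-reduce: drop elements whose leading term is divisible by another's, tail-reduce, and make monic.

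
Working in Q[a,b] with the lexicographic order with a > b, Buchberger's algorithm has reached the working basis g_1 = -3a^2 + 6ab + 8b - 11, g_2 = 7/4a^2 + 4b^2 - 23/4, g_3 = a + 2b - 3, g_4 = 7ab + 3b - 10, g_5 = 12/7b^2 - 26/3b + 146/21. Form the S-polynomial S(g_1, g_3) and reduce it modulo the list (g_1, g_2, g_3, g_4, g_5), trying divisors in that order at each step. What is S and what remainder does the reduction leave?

lcm(LM(g_1), LM(g_3)) = a^2.
S = (lcm/LT(g_1))·g_1 − (lcm/LT(g_3))·g_3 = -4ab + 3a - 8/3b + 11/3.
Reduce S modulo (g_1, g_2, g_3, g_4, g_5) in that order:
  leading term ab: subtract (-4b)·g_3 from -4ab + 3a - 8/3b + 11/3 → 3a + 8b^2 - 44/3b + 11/3
  leading term a: subtract (3)·g_3 from 3a + 8b^2 - 44/3b + 11/3 → 8b^2 - 62/3b + 38/3
  leading term b^2: subtract (14/3)·g_5 from 8b^2 - 62/3b + 38/3 → 178/9b - 178/9
  leading term b: no divisor's leading term divides it; move 178/9b to the remainder.
  leading term 1: no divisor's leading term divides it; move -178/9 to the remainder.
The remainder 178/9b - 178/9 is nonzero, so it would be added as the next basis element.

S(g_1, g_3) = -4ab + 3a - 8/3b + 11/3; remainder on division = 178/9b - 178/9.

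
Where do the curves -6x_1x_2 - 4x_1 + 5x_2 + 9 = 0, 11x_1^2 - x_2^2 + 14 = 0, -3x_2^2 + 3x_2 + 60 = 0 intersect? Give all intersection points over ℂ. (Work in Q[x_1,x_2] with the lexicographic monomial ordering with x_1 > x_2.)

{(1, 5)}

Compute a lex Gröbner basis by Buchberger's algorithm.
f_1 = -6x_1x_2 - 4x_1 + 5x_2 + 9, LT = x_1x_2.
f_2 = 11x_1^2 - x_2^2 + 14, LT = x_1^2.
f_3 = -3x_2^2 + 3x_2 + 60, LT = x_2^2.

S(f_1,f_2): lcm = x_1^2x_2. S = 2/3x_1^2 - 5/6x_1x_2 - 3/2x_1 + 1/11x_2^3 - 14/11x_2.
  leading term x_1^2: subtract (2/33)·f_2 from 2/3x_1^2 - 5/6x_1x_2 - 3/2x_1 + 1/11x_2^3 - 14/11x_2 → -5/6x_1x_2 - 3/2x_1 + 1/11x_2^3 + 2/33x_2^2 - 14/11x_2 - 28/33
  leading term x_1x_2: subtract (5/36)·f_1 from -5/6x_1x_2 - 3/2x_1 + 1/11x_2^3 + 2/33x_2^2 - 14/11x_2 - 28/33 → -17/18x_1 + 1/11x_2^3 + 2/33x_2^2 - 779/396x_2 - 277/132
  leading term x_1: no divisor's leading term divides it; move -17/18x_1 to the remainder.
  leading term x_2^3: subtract (-1/33x_2)·f_3 from 1/11x_2^3 + 2/33x_2^2 - 779/396x_2 - 277/132 → 5/33x_2^2 - 59/396x_2 - 277/132
  leading term x_2^2: subtract (-5/99)·f_3 from 5/33x_2^2 - 59/396x_2 - 277/132 → 1/396x_2 + 41/44
  leading term x_2: no divisor's leading term divides it; move 1/396x_2 to the remainder.
  leading term 1: no divisor's leading term divides it; move 41/44 to the remainder.
  remainder -17/18x_1 + 1/396x_2 + 41/44 ≠ 0; add h_4 = -17/18x_1 + 1/396x_2 + 41/44 to the basis.

S(f_1,f_3): lcm = x_1x_2^2. S = 5/3x_1x_2 + 20x_1 - 5/6x_2^2 - 3/2x_2.
  leading term x_1x_2: subtract (-5/18)·f_1 from 5/3x_1x_2 + 20x_1 - 5/6x_2^2 - 3/2x_2 → 170/9x_1 - 5/6x_2^2 - 1/9x_2 + 5/2
  leading term x_1: subtract (-20)·h_4 from 170/9x_1 - 5/6x_2^2 - 1/9x_2 + 5/2 → -5/6x_2^2 - 2/33x_2 + 465/22
  leading term x_2^2: subtract (5/18)·f_3 from -5/6x_2^2 - 2/33x_2 + 465/22 → -59/66x_2 + 295/66
  leading term x_2: no divisor's leading term divides it; move -59/66x_2 to the remainder.
  leading term 1: no divisor's leading term divides it; move 295/66 to the remainder.
  remainder -59/66x_2 + 295/66 ≠ 0; add h_5 = -59/66x_2 + 295/66 to the basis.

The other S-polynomials (S(f_2,f_3), S(f_1,h_4), S(f_2,h_4), S(f_3,h_4), S(f_1,h_5), S(f_2,h_5), S(f_3,h_5), S(h_4,h_5)) all reduce to 0 modulo the current basis, so we have a Gröbner basis.
Inter-reduce: drop elements whose leading term is divisible by another's, tail-reduce, and make monic.
Reduced Gröbner basis: {x_1 - 1, x_2 - 5}.

From the last basis element, x_2 - 5 = 0, so x_2 takes values in {5}. Each choice, substituted upward through the basis, yields the corresponding point(s) of the solution set.
  x_2 = 5: the earlier basis element becomes x_1 - 1 = 0, giving x_1 = 1 — point (1, 5).
Zero-dimensionality of the ideal guarantees finitely many solutions over ℂ.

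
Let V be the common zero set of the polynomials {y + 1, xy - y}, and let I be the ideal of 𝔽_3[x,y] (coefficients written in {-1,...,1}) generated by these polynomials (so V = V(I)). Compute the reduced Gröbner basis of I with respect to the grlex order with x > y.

f_1 = y + 1, LT = y.
f_2 = xy - y, LT = xy.

S(f_1,f_2): lcm = xy. S = x + y.
  leading term x: no divisor's leading term divides it; move x to the remainder.
  leading term y: subtract (1)·f_1 from y → -1
  leading term 1: no divisor's leading term divides it; move -1 to the remainder.
  remainder x - 1 ≠ 0; add g_3 = x - 1 to the basis.

The other S-polynomials (S(f_1,g_3), S(f_2,g_3)) all reduce to 0 modulo the current basis, so we have a Gröbner basis.
Inter-reduce: drop elements whose leading term is divisible by another's, tail-reduce, and make monic.

G = {x - 1, y + 1}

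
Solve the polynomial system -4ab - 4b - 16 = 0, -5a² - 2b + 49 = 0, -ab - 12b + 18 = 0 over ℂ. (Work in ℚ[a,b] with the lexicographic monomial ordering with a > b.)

{(-3, 2)}

Compute a lex Gröbner basis by Buchberger's algorithm.
f_1 = -4ab - 4b - 16, LT = ab.
f_2 = -5a² - 2b + 49, LT = a².
f_3 = -ab - 12b + 18, LT = ab.

S(f_1,f_2): lcm = a²b. S = ab + 4a - ⅖b² + 49/5b.
  reduce S modulo (f_1, f_2, f_3):
  remainder 4a - ⅖b² + 44/5b - 4 ≠ 0; add h_4 = 4a - ⅖b² + 44/5b - 4 to the basis.

S(f_1,f_3): lcm = ab. S = -11b + 22.
  reduce S modulo (f_1, f_2, f_3, h_4):
  remainder -11b + 22 ≠ 0; add h_5 = -11b + 22 to the basis.

The other S-polynomials (S(f_2,f_3), S(f_1,h_4), S(f_2,h_4), S(f_3,h_4), S(f_1,h_5), S(f_2,h_5), S(f_3,h_5), S(h_4,h_5)) all reduce to 0 modulo the current basis, so we have a Gröbner basis.
Inter-reduce: drop elements whose leading term is divisible by another's, tail-reduce, and make monic.
Reduced Gröbner basis: {a + 3, b - 2}.

From the last basis element, b - 2 = 0, so b takes values in {2}. Each choice, substituted upward through the basis, yields the corresponding point(s) of the solution set.
  b = 2: the earlier basis element becomes a + 3 = 0, giving a = -3 — point (-3, 2).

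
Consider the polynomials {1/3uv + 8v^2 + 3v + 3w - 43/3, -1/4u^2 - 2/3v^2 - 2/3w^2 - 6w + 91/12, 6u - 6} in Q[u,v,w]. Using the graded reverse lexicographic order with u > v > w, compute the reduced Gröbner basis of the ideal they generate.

Buchberger's algorithm terminates because the ascending chain of leading-term ideals stabilizes.

f_1 = 1/3uv + 8v^2 + 3v + 3w - 43/3, LT = uv.
f_2 = -1/4u^2 - 2/3v^2 - 2/3w^2 - 6w + 91/12, LT = u^2.
f_3 = 6u - 6, LT = u.

S(f_1,f_2): lcm = u^2v. S = 24uv^2 - 8/3v^3 - 8/3vw^2 + 9uv + 9uw - 24vw - 43u + 91/3v.
  reduce S modulo (f_1, f_2, f_3):
  remainder -1736/3v^3 - 8/3vw^2 - 432v^2 - 240vw + 2944/3v - 72w + 344 ≠ 0; add g_4 = -1736/3v^3 - 8/3vw^2 - 432v^2 - 240vw + 2944/3v - 72w + 344 to the basis.

S(f_1,f_3): lcm = uv. S = 24v^2 + 10v + 9w - 43.
  reduce S modulo (f_1, f_2, f_3, g_4):
  remainder 24v^2 + 10v + 9w - 43 ≠ 0; add g_5 = 24v^2 + 10v + 9w - 43 to the basis.

S(f_2,f_3): lcm = u^2. S = 8/3v^2 + 8/3w^2 + u + 24w - 91/3.
  reduce S modulo (f_1, f_2, f_3, g_4, g_5):
  remainder 8/3w^2 - 10/9v + 23w - 221/9 ≠ 0; add g_6 = 8/3w^2 - 10/9v + 23w - 221/9 to the basis.

The other S-polynomials (S(f_1,g_4), S(f_2,g_4), S(f_3,g_4), S(f_1,g_5), S(f_2,g_5), S(f_3,g_5), S(g_4,g_5), S(f_1,g_6), S(f_2,g_6), S(f_3,g_6), S(g_4,g_6), S(g_5,g_6)) all reduce to 0 modulo the current basis, so we have a Gröbner basis.
Inter-reduce: drop elements whose leading term is divisible by another's, tail-reduce, and make monic.

G = {v^2 + 5/12v + 3/8w - 43/24, w^2 - 5/12v + 69/8w - 221/24, u - 1}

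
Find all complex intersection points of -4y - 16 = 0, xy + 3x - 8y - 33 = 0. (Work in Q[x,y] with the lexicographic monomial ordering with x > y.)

{(-1, -4)}

Compute a lex Gröbner basis by Buchberger's algorithm.
f_1 = -4y - 16, LT = y.
f_2 = xy + 3x - 8y - 33, LT = xy.

S(f_1,f_2): lcm = xy. S = x + 8y + 33.
  leading term x: no divisor's leading term divides it; move x to the remainder.
  leading term y: subtract (-2)·f_1 from 8y + 33 → 1
  leading term 1: no divisor's leading term divides it; move 1 to the remainder.
  remainder x + 1 ≠ 0; add h_3 = x + 1 to the basis.

S(f_1,h_3): leading monomials are coprime, so the S-polynomial reduces to 0 (Buchberger's first criterion).
S(f_2,h_3): lcm = xy. S = 3x - 9y - 33.
  leading term x: subtract (3)·h_3 from 3x - 9y - 33 → -9y - 36
  leading term y: subtract (9/4)·f_1 from -9y - 36 → 0
  remainder 0.

Every S-polynomial of the final basis reduces to 0, so we have a Gröbner basis.
Inter-reduce: drop elements whose leading term is divisible by another's, tail-reduce, and make monic.
Reduced Gröbner basis: {x + 1, y + 4}.

Elimination: the polynomial y + 4 lies in the elimination ideal for y, so y ∈ {-4}. For each such y, the remaining basis elements (now univariate) give the rest of the solution.
  y = -4: the earlier basis element becomes x + 1 = 0, giving x = -1 — point (-1, -4).
Check: every point annihilates each of the original generators.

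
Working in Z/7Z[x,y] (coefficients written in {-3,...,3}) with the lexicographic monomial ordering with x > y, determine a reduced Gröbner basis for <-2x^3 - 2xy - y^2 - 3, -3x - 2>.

f_1 = -2x^3 - 2xy - y^2 - 3, LT = x^3.
f_2 = -3x - 2, LT = x.

S(f_1,f_2): lcm = x^3. S = -3x^2 + xy - 3y^2 - 2.
  leading term x^2: subtract (x)·f_2 from -3x^2 + xy - 3y^2 - 2 → xy + 2x - 3y^2 - 2
  leading term xy: subtract (2y)·f_2 from xy + 2x - 3y^2 - 2 → 2x - 3y^2 - 3y - 2
  leading term x: subtract (-3)·f_2 from 2x - 3y^2 - 3y - 2 → -3y^2 - 3y - 1
  leading term y^2: no divisor's leading term divides it; move -3y^2 to the remainder.
  leading term y: no divisor's leading term divides it; move -3y to the remainder.
  leading term 1: no divisor's leading term divides it; move -1 to the remainder.
  remainder -3y^2 - 3y - 1 ≠ 0; add g_3 = -3y^2 - 3y - 1 to the basis.

The other S-polynomials (S(f_1,g_3), S(f_2,g_3)) all reduce to 0 modulo the current basis, so we have a Gröbner basis.
Inter-reduce: drop elements whose leading term is divisible by another's, tail-reduce, and make monic.

G = {x + 3, y^2 + y - 2}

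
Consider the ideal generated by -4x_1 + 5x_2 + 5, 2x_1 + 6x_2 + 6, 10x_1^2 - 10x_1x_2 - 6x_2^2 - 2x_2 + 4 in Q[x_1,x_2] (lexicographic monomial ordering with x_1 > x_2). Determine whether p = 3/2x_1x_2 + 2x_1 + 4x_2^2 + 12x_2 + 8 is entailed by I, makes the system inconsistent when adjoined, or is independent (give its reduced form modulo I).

3/2x_1x_2 + 2x_1 + 4x_2^2 + 12x_2 + 8 lies in I (it reduces to 0).

First compute the reduced Gröbner basis of I by Buchberger's algorithm.
f_1 = -4x_1 + 5x_2 + 5, LT = x_1.
f_2 = 2x_1 + 6x_2 + 6, LT = x_1.
f_3 = 10x_1^2 - 10x_1x_2 - 6x_2^2 - 2x_2 + 4, LT = x_1^2.

S(f_1,f_2): lcm = x_1. S = -17/4x_2 - 17/4.
  leading term x_2: no divisor's leading term divides it; move -17/4x_2 to the remainder.
  leading term 1: no divisor's leading term divides it; move -17/4 to the remainder.
  remainder -17/4x_2 - 17/4 ≠ 0; add h_4 = -17/4x_2 - 17/4 to the basis.

S(f_1,f_3): lcm = x_1^2. S = -1/4x_1x_2 - 5/4x_1 + 3/5x_2^2 + 1/5x_2 - 2/5.
  leading term x_1x_2: subtract (1/16x_2)·f_1 from -1/4x_1x_2 - 5/4x_1 + 3/5x_2^2 + 1/5x_2 - 2/5 → -5/4x_1 + 23/80x_2^2 - 9/80x_2 - 2/5
  leading term x_1: subtract (5/16)·f_1 from -5/4x_1 + 23/80x_2^2 - 9/80x_2 - 2/5 → 23/80x_2^2 - 67/40x_2 - 157/80
  leading term x_2^2: subtract (-23/340x_2)·h_4 from 23/80x_2^2 - 67/40x_2 - 157/80 → -157/80x_2 - 157/80
  leading term x_2: subtract (157/340)·h_4 from -157/80x_2 - 157/80 → 0
  remainder 0.

S(f_2,f_3): lcm = x_1^2. S = 4x_1x_2 + 3x_1 + 3/5x_2^2 + 1/5x_2 - 2/5.
  leading term x_1x_2: subtract (-x_2)·f_1 from 4x_1x_2 + 3x_1 + 3/5x_2^2 + 1/5x_2 - 2/5 → 3x_1 + 28/5x_2^2 + 26/5x_2 - 2/5
  leading term x_1: subtract (-3/4)·f_1 from 3x_1 + 28/5x_2^2 + 26/5x_2 - 2/5 → 28/5x_2^2 + 179/20x_2 + 67/20
  leading term x_2^2: subtract (-112/85x_2)·h_4 from 28/5x_2^2 + 179/20x_2 + 67/20 → 67/20x_2 + 67/20
  leading term x_2: subtract (-67/85)·h_4 from 67/20x_2 + 67/20 → 0
  remainder 0.

S(f_1,h_4): leading monomials are coprime, so the S-polynomial reduces to 0 (Buchberger's first criterion).
S(f_2,h_4): leading monomials are coprime, so the S-polynomial reduces to 0 (Buchberger's first criterion).
S(f_3,h_4): leading monomials are coprime, so the S-polynomial reduces to 0 (Buchberger's first criterion).
Every S-polynomial of the final basis reduces to 0, so we have a Gröbner basis.
Inter-reduce: drop elements whose leading term is divisible by another's, tail-reduce, and make monic.
Reduced Gröbner basis: {x_1, x_2 + 1}.
Label its elements g_1 = x_1, g_2 = x_2 + 1.

Reduce p = 3/2x_1x_2 + 2x_1 + 4x_2^2 + 12x_2 + 8 modulo G:
  leading term x_1x_2: subtract (3/2x_2)·g_1 from 3/2x_1x_2 + 2x_1 + 4x_2^2 + 12x_2 + 8 → 2x_1 + 4x_2^2 + 12x_2 + 8
  leading term x_1: subtract (2)·g_1 from 2x_1 + 4x_2^2 + 12x_2 + 8 → 4x_2^2 + 12x_2 + 8
  leading term x_2^2: subtract (4x_2)·g_2 from 4x_2^2 + 12x_2 + 8 → 8x_2 + 8
  leading term x_2: subtract (8)·g_2 from 8x_2 + 8 → 0
  normal form = 0.
Since the normal form is 0, p ∈ I.

Ideal membership is decidable via reduction modulo a Gröbner basis.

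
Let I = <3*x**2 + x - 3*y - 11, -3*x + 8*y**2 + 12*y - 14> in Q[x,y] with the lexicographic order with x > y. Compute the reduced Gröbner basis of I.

G = {x - 8/3*y**2 - 4*y + 14/3, y**4 + 3*y**3 - 9/8*y**2 - 333/64*y + 149/64}

f_1 = 3*x**2 + x - 3*y - 11, LT = x**2.
f_2 = -3*x + 8*y**2 + 12*y - 14, LT = x.

S(f_1,f_2): lcm = x**2. S = 8/3*x*y**2 + 4*x*y - 13/3*x - y - 11/3.
  reduce S modulo (f_1, f_2):
  remainder 64/9*y**4 + 64/3*y**3 - 8*y**2 - 37*y + 149/9 ≠ 0; add g_3 = 64/9*y**4 + 64/3*y**3 - 8*y**2 - 37*y + 149/9 to the basis.

The other S-polynomials (S(f_1,g_3), S(f_2,g_3)) all reduce to 0 modulo the current basis, so we have a Gröbner basis.
Inter-reduce: drop elements whose leading term is divisible by another's, tail-reduce, and make monic.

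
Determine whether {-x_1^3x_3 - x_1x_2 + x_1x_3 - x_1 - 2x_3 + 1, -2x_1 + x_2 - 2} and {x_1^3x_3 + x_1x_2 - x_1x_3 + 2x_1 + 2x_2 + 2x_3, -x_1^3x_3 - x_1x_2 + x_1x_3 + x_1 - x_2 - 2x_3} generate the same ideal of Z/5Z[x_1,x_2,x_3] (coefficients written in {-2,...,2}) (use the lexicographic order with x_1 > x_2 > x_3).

Equality of ideals is decidable: compute both reduced Gröbner bases (unique for the ordering) and check whether they agree.
Buchberger on the first generating set:
f_1 = -x_1^3x_3 - x_1x_2 + x_1x_3 - x_1 - 2x_3 + 1, LT = x_1^3x_3.
f_2 = -2x_1 + x_2 - 2, LT = x_1.

S(f_1,f_2): lcm = x_1^3x_3. S = -2x_1^2x_2x_3 - x_1^2x_3 + x_1x_2 - x_1x_3 + x_1 + 2x_3 - 1.
  reduce S modulo (f_1, f_2):
  remainder 2x_2^3x_3 - 2x_2^2x_3 - 2x_2^2 + x_2x_3 + 2x_2 + 2x_3 - 2 ≠ 0; add g_3 = 2x_2^3x_3 - 2x_2^2x_3 - 2x_2^2 + x_2x_3 + 2x_2 + 2x_3 - 2 to the basis.

The other S-polynomials (S(f_1,g_3), S(f_2,g_3)) all reduce to 0 modulo the current basis, so we have a Gröbner basis.
Inter-reduce: drop elements whose leading term is divisible by another's, tail-reduce, and make monic.
Reduced Gröbner basis: {x_1 + 2x_2 + 1, x_2^3x_3 - x_2^2x_3 - x_2^2 - 2x_2x_3 + x_2 + x_3 - 1}.

Buchberger on the second generating set:
h_1 = x_1^3x_3 + x_1x_2 - x_1x_3 + 2x_1 + 2x_2 + 2x_3, LT = x_1^3x_3.
h_2 = -x_1^3x_3 - x_1x_2 + x_1x_3 + x_1 - x_2 - 2x_3, LT = x_1^3x_3.

S(h_1,h_2): lcm = x_1^3x_3. S = -2x_1 + x_2.
  reduce S modulo (h_1, h_2):
  remainder -2x_1 + x_2 ≠ 0; add k_3 = -2x_1 + x_2 to the basis.

S(h_1,k_3): lcm = x_1^3x_3. S = -2x_1^2x_2x_3 + x_1x_2 - x_1x_3 + 2x_1 + 2x_2 + 2x_3.
  reduce S modulo (h_1, h_2, k_3):
  remainder 2x_2^3x_3 - 2x_2^2 + 2x_2x_3 - 2x_2 + 2x_3 ≠ 0; add k_4 = 2x_2^3x_3 - 2x_2^2 + 2x_2x_3 - 2x_2 + 2x_3 to the basis.

The other S-polynomials (S(h_2,k_3), S(h_1,k_4), S(h_2,k_4), S(k_3,k_4)) all reduce to 0 modulo the current basis, so we have a Gröbner basis.
Inter-reduce: drop elements whose leading term is divisible by another's, tail-reduce, and make monic.
Reduced Gröbner basis: {x_1 + 2x_2, x_2^3x_3 - x_2^2 + x_2x_3 - x_2 + x_3}.

Since the reduced bases disagree, the two ideals are not the same.

No, the ideals differ.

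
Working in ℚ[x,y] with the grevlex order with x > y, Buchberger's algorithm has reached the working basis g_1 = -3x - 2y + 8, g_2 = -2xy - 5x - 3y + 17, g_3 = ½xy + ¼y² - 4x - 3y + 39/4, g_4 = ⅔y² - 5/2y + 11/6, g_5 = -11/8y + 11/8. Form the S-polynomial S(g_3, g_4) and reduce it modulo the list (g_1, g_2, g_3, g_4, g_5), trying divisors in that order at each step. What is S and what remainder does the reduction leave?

S(g_3, g_4) = ½y³ - 17/4xy - 6y² - 11/4x + 39/2y; remainder on division = 0.

lcm(LM(g_3), LM(g_4)) = xy².
S = (lcm/LT(g_3))·g_3 − (lcm/LT(g_4))·g_4 = ½y³ - 17/4xy - 6y² - 11/4x + 39/2y.
Reduce S modulo (g_1, g_2, g_3, g_4, g_5) in that order:
  leading term y³: subtract (¾y)·g_4 from ½y³ - 17/4xy - 6y² - 11/4x + 39/2y → -17/4xy - 33/8y² - 11/4x + 145/8y
  leading term xy: subtract (17/12y)·g_1 from -17/4xy - 33/8y² - 11/4x + 145/8y → -31/24y² - 11/4x + 163/24y
  leading term y²: subtract (-31/16)·g_4 from -31/24y² - 11/4x + 163/24y → -11/4x + 187/96y + 341/96
  leading term x: subtract (11/12)·g_1 from -11/4x + 187/96y + 341/96 → 121/32y - 121/32
  leading term y: subtract (-11/4)·g_5 from 121/32y - 121/32 → 0
The remainder is 0, so this S-polynomial contributes no new basis element.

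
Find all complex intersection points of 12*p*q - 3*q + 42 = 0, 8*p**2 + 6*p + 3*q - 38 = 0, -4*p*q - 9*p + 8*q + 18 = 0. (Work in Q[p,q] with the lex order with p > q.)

Compute a lex Gröbner basis by Buchberger's algorithm.
f_1 = 12*p*q - 3*q + 42, LT = p*q.
f_2 = 8*p**2 + 6*p + 3*q - 38, LT = p**2.
f_3 = -4*p*q - 9*p + 8*q + 18, LT = p*q.

S(f_1,f_2): lcm = p**2*q. S = -p*q + 7/2*p - 3/8*q**2 + 19/4*q.
  leading term p*q: subtract (-1/12)·f_1 from -p*q + 7/2*p - 3/8*q**2 + 19/4*q → 7/2*p - 3/8*q**2 + 9/2*q + 7/2
  leading term p: no divisor's leading term divides it; move 7/2*p to the remainder.
  leading term q**2: no divisor's leading term divides it; move -3/8*q**2 to the remainder.
  leading term q: no divisor's leading term divides it; move 9/2*q to the remainder.
  leading term 1: no divisor's leading term divides it; move 7/2 to the remainder.
  remainder 7/2*p - 3/8*q**2 + 9/2*q + 7/2 ≠ 0; add h_4 = 7/2*p - 3/8*q**2 + 9/2*q + 7/2 to the basis.

S(f_1,f_3): lcm = p*q. S = -9/4*p + 7/4*q + 8.
  leading term p: subtract (-9/14)·h_4 from -9/4*p + 7/4*q + 8 → -27/112*q**2 + 65/14*q + 41/4
  leading term q**2: no divisor's leading term divides it; move -27/112*q**2 to the remainder.
  leading term q: no divisor's leading term divides it; move 65/14*q to the remainder.
  leading term 1: no divisor's leading term divides it; move 41/4 to the remainder.
  remainder -27/112*q**2 + 65/14*q + 41/4 ≠ 0; add h_5 = -27/112*q**2 + 65/14*q + 41/4 to the basis.

S(f_2,f_3): lcm = p**2*q. S = -9/4*p**2 + 11/4*p*q + 9/2*p + 3/8*q**2 - 19/4*q.
  leading term p**2: subtract (-9/32)·f_2 from -9/4*p**2 + 11/4*p*q + 9/2*p + 3/8*q**2 - 19/4*q → 11/4*p*q + 99/16*p + 3/8*q**2 - 125/32*q - 171/16
  leading term p*q: subtract (11/48)·f_1 from 11/4*p*q + 99/16*p + 3/8*q**2 - 125/32*q - 171/16 → 99/16*p + 3/8*q**2 - 103/32*q - 325/16
  leading term p: subtract (99/56)·h_4 from 99/16*p + 3/8*q**2 - 103/32*q - 325/16 → 465/448*q**2 - 2503/224*q - 53/2
  leading term q**2: subtract (-155/36)·h_5 from 465/448*q**2 - 2503/224*q - 53/2 → 2539/288*q + 2539/144
  leading term q: no divisor's leading term divides it; move 2539/288*q to the remainder.
  leading term 1: no divisor's leading term divides it; move 2539/144 to the remainder.
  remainder 2539/288*q + 2539/144 ≠ 0; add h_6 = 2539/288*q + 2539/144 to the basis.

S(f_1,h_4): lcm = p*q. S = 3/28*q**3 - 9/7*q**2 - 5/4*q + 7/2.
  leading term q**3: subtract (-4/9*q)·h_5 from 3/28*q**3 - 9/7*q**2 - 5/4*q + 7/2 → 7/9*q**2 + 119/36*q + 7/2
  leading term q**2: subtract (-784/243)·h_5 from 7/9*q**2 + 119/36*q + 7/2 → 17773/972*q + 17773/486
  leading term q: subtract (56/27)·h_6 from 17773/972*q + 17773/486 → 0
  remainder 0.

S(f_2,h_4): lcm = p**2. S = 3/28*p*q**2 - 9/7*p*q - 1/4*p + 3/8*q - 19/4.
  leading term p*q**2: subtract (1/112*q)·f_1 from 3/28*p*q**2 - 9/7*p*q - 1/4*p + 3/8*q - 19/4 → -9/7*p*q - 1/4*p + 3/112*q**2 - 19/4
  leading term p*q: subtract (-3/28)·f_1 from -9/7*p*q - 1/4*p + 3/112*q**2 - 19/4 → -1/4*p + 3/112*q**2 - 9/28*q - 1/4
  leading term p: subtract (-1/14)·h_4 from -1/4*p + 3/112*q**2 - 9/28*q - 1/4 → 0
  remainder 0.

S(f_3,h_4): lcm = p*q. S = 9/4*p + 3/28*q**3 - 9/7*q**2 - 3*q - 9/2.
  leading term p: subtract (9/14)·h_4 from 9/4*p + 3/28*q**3 - 9/7*q**2 - 3*q - 9/2 → 3/28*q**3 - 117/112*q**2 - 165/28*q - 27/4
  leading term q**3: subtract (-4/9*q)·h_5 from 3/28*q**3 - 117/112*q**2 - 165/28*q - 27/4 → 1027/1008*q**2 - 337/252*q - 27/4
  leading term q**2: subtract (-1027/243)·h_5 from 1027/1008*q**2 - 337/252*q - 27/4 → 17773/972*q + 17773/486
  leading term q: subtract (56/27)·h_6 from 17773/972*q + 17773/486 → 0
  remainder 0.

S(f_1,h_5): lcm = p*q**2. S = 520/27*p*q + 1148/27*p - 1/4*q**2 + 7/2*q.
  leading term p*q: subtract (130/81)·f_1 from 520/27*p*q + 1148/27*p - 1/4*q**2 + 7/2*q → 1148/27*p - 1/4*q**2 + 449/54*q - 1820/27
  leading term p: subtract (328/27)·h_4 from 1148/27*p - 1/4*q**2 + 449/54*q - 1820/27 → 155/36*q**2 - 2503/54*q - 2968/27
  leading term q**2: subtract (-4340/243)·h_5 from 155/36*q**2 - 2503/54*q - 2968/27 → 17773/486*q + 17773/243
  leading term q: subtract (112/27)·h_6 from 17773/486*q + 17773/243 → 0
  remainder 0.

S(f_2,h_5): leading monomials are coprime, so the S-polynomial reduces to 0 (Buchberger's first criterion).
S(f_3,h_5): lcm = p*q**2. S = 2323/108*p*q + 1148/27*p - 2*q**2 - 9/2*q.
  leading term p*q: subtract (2323/1296)·f_1 from 2323/108*p*q + 1148/27*p - 2*q**2 - 9/2*q → 1148/27*p - 2*q**2 + 379/432*q - 16261/216
  leading term p: subtract (328/27)·h_4 from 1148/27*p - 2*q**2 + 379/432*q - 16261/216 → 23/9*q**2 - 23237/432*q - 25445/216
  leading term q**2: subtract (-2576/243)·h_5 from 23/9*q**2 - 23237/432*q - 25445/216 → -17773/3888*q - 17773/1944
  leading term q: subtract (-14/27)·h_6 from -17773/3888*q - 17773/1944 → 0
  remainder 0.

S(h_4,h_5): leading monomials are coprime, so the S-polynomial reduces to 0 (Buchberger's first criterion).
S(f_1,h_6): lcm = p*q. S = -2*p - 1/4*q + 7/2.
  leading term p: subtract (-4/7)·h_4 from -2*p - 1/4*q + 7/2 → -3/14*q**2 + 65/28*q + 11/2
  leading term q**2: subtract (8/9)·h_5 from -3/14*q**2 + 65/28*q + 11/2 → -65/36*q - 65/18
  leading term q: subtract (-520/2539)·h_6 from -65/36*q - 65/18 → 0
  remainder 0.

S(f_2,h_6): leading monomials are coprime, so the S-polynomial reduces to 0 (Buchberger's first criterion).
S(f_3,h_6): lcm = p*q. S = 1/4*p - 2*q - 9/2.
  leading term p: subtract (1/14)·h_4 from 1/4*p - 2*q - 9/2 → 3/112*q**2 - 65/28*q - 19/4
  leading term q**2: subtract (-1/9)·h_5 from 3/112*q**2 - 65/28*q - 19/4 → -65/36*q - 65/18
  leading term q: subtract (-520/2539)·h_6 from -65/36*q - 65/18 → 0
  remainder 0.

S(h_4,h_6): leading monomials are coprime, so the S-polynomial reduces to 0 (Buchberger's first criterion).
S(h_5,h_6): lcm = q**2. S = -574/27*q - 1148/27.
  leading term q: subtract (-18368/7617)·h_6 from -574/27*q - 1148/27 → 0
  remainder 0.

Every S-polynomial of the final basis reduces to 0, so we have a Gröbner basis.
Inter-reduce: drop elements whose leading term is divisible by another's, tail-reduce, and make monic.
Reduced Gröbner basis: {p - 2, q + 2}.

Elimination: the polynomial q + 2 lies in the elimination ideal for q, so q ∈ {-2}. For each such q, the remaining basis elements (now univariate) give the rest of the solution.
  q = -2: the earlier basis element becomes p - 2 = 0, giving p = 2 — point (2, -2).

{(2, -2)}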